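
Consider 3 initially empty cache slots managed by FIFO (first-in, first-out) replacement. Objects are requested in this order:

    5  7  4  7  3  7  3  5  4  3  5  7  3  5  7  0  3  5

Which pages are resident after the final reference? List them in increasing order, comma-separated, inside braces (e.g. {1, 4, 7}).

5: fault, frames (5)
7: fault, frames (5 7)
4: fault, frames (5 7 4)
7: hit
3: fault, evict 5, frames (7 4 3)
7: hit
3: hit
5: fault, evict 7, frames (4 3 5)
4: hit
3: hit
5: hit
7: fault, evict 4, frames (3 5 7)
3: hit
5: hit
7: hit
0: fault, evict 3, frames (5 7 0)
3: fault, evict 5, frames (7 0 3)
5: fault, evict 7, frames (0 3 5)

{0, 3, 5}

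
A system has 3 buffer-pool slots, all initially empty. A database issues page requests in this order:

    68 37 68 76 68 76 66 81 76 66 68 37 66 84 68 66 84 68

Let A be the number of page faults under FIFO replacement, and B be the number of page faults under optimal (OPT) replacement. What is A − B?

2

Under FIFO: F F . F . . F F . . F F F F F . . . → 10 faults.
Under OPT: F F . F . . F F . . F F . F . . . . → 8 faults.
A − B = 10 − 8 = 2.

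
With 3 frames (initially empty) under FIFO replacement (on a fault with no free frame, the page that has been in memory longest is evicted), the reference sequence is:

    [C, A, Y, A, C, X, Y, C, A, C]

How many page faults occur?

C: miss, frames {C}
A: miss, frames {C,A}
Y: miss, frames {C,A,Y}
A: hit
C: hit
X: miss, evict C, frames {A,Y,X}
Y: hit
C: miss, evict A, frames {Y,X,C}
A: miss, evict Y, frames {X,C,A}
C: hit
Page faults: 6.

6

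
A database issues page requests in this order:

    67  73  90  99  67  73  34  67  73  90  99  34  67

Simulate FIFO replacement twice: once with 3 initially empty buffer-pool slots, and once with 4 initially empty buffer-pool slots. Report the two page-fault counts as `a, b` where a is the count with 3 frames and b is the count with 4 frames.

3 frames: F F F F F F F . . F F . F → 10 faults.
4 frames: F F F F . . F F F F F F F → 11 faults.
11 > 10: adding a frame increased faults — Belady's anomaly.

10, 11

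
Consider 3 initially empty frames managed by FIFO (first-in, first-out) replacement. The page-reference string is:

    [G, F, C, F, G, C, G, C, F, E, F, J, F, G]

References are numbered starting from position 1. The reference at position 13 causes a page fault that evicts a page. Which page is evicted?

C

pos 1: G → fault, frames {G}
pos 2: F → fault, frames {G,F}
pos 3: C → fault, frames {G,F,C}
pos 4: F → hit
pos 5: G → hit
pos 6: C → hit
pos 7: G → hit
pos 8: C → hit
pos 9: F → hit
pos 10: E → fault, evict G, frames {F,C,E}
pos 11: F → hit
pos 12: J → fault, evict F, frames {C,E,J}
pos 13: F → fault, evict C, frames {E,J,F}
At position 13, page C is evicted.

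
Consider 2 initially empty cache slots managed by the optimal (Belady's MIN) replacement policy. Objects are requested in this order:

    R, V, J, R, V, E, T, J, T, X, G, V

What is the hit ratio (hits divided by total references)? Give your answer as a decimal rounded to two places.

0.25

R -> miss, frames [R]
V -> miss, frames [R, V]
J -> miss, evict V, frames [R, J]
R -> hit
V -> miss, evict R, frames [J, V]
E -> miss, evict V, frames [J, E]
T -> miss, evict E, frames [J, T]
J -> hit
T -> hit
X -> miss, evict T, frames [J, X]
G -> miss, evict X, frames [J, G]
V -> miss, evict G, frames [J, V]
Hits: 3 of 12 references → 3/12 = 0.2500.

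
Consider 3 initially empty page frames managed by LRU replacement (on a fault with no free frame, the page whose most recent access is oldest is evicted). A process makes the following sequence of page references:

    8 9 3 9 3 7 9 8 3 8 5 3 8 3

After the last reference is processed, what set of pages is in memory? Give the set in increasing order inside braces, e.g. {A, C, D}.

8: fault, frames [8]
9: fault, frames [8, 9]
3: fault, frames [8, 9, 3]
9: hit
3: hit
7: fault, evict 8, frames [9, 3, 7]
9: hit
8: fault, evict 3, frames [7, 9, 8]
3: fault, evict 7, frames [9, 8, 3]
8: hit
5: fault, evict 9, frames [3, 8, 5]
3: hit
8: hit
3: hit

{3, 5, 8}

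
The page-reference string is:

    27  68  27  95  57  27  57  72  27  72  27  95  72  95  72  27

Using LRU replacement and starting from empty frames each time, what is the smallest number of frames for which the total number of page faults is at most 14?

f=1: 16 faults
f=2: 10 faults
f=3: 6 faults
f=4: 5 faults
f=5: 5 faults
Smallest f with faults ≤ 14 is 2.

2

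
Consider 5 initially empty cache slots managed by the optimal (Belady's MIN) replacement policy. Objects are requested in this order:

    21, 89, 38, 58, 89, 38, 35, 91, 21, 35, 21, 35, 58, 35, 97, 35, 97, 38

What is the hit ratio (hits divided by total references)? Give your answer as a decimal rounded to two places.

0.61

21 -> fault, frames {21}
89 -> fault, frames {21,89}
38 -> fault, frames {21,89,38}
58 -> fault, frames {21,89,38,58}
89 -> hit
38 -> hit
35 -> fault, frames {21,89,38,58,35}
91 -> fault, evict 89, frames {21,38,58,35,91}
21 -> hit
35 -> hit
21 -> hit
35 -> hit
58 -> hit
35 -> hit
97 -> fault, evict 91, frames {21,38,58,35,97}
35 -> hit
97 -> hit
38 -> hit
Hits: 11 of 18 references → 11/18 = 0.6111.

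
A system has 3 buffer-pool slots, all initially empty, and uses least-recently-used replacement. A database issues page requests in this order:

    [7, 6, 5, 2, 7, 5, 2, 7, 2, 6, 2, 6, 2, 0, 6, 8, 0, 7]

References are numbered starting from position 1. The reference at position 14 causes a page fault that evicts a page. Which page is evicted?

pos 1: 7: fault, frames (7)
pos 2: 6: fault, frames (7 6)
pos 3: 5: fault, frames (7 6 5)
pos 4: 2: fault, evict 7, frames (6 5 2)
pos 5: 7: fault, evict 6, frames (5 2 7)
pos 6: 5: hit
pos 7: 2: hit
pos 8: 7: hit
pos 9: 2: hit
pos 10: 6: fault, evict 5, frames (7 2 6)
pos 11: 2: hit
pos 12: 6: hit
pos 13: 2: hit
pos 14: 0: fault, evict 7, frames (6 2 0)
At position 14, page 7 is evicted.

7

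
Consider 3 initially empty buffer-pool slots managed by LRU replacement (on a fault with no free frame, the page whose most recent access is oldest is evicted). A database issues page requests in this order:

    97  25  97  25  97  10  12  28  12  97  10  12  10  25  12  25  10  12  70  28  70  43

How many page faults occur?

11

97: fault, frames (97)
25: fault, frames (97 25)
97: hit
25: hit
97: hit
10: fault, frames (25 97 10)
12: fault, evict 25, frames (97 10 12)
28: fault, evict 97, frames (10 12 28)
12: hit
97: fault, evict 10, frames (28 12 97)
10: fault, evict 28, frames (12 97 10)
12: hit
10: hit
25: fault, evict 97, frames (12 10 25)
12: hit
25: hit
10: hit
12: hit
70: fault, evict 25, frames (10 12 70)
28: fault, evict 10, frames (12 70 28)
70: hit
43: fault, evict 12, frames (28 70 43)
Page faults: 11.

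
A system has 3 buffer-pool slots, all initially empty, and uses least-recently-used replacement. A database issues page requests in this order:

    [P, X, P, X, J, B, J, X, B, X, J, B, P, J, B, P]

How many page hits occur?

P: miss, frames [P]
X: miss, frames [P, X]
P: hit
X: hit
J: miss, frames [P, X, J]
B: miss, evict P, frames [X, J, B]
J: hit
X: hit
B: hit
X: hit
J: hit
B: hit
P: miss, evict X, frames [J, B, P]
J: hit
B: hit
P: hit
Hits: 11.

11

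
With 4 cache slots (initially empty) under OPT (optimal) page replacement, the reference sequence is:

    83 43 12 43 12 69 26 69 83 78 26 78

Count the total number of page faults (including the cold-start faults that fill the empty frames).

83: fault, frames (83)
43: fault, frames (83 43)
12: fault, frames (83 43 12)
43: hit
12: hit
69: fault, frames (83 43 12 69)
26: fault, evict 12, frames (83 43 69 26)
69: hit
83: hit
78: fault, evict 69, frames (83 43 26 78)
26: hit
78: hit
Page faults: 6.

6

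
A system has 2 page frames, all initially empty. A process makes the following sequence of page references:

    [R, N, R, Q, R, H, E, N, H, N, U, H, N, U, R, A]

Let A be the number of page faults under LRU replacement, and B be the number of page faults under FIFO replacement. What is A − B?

Under LRU: F F . F . F F F F . F F F F F F → 13 faults.
Under FIFO: F F . F F F F F F . F . F . F F → 12 faults.
A − B = 13 − 12 = 1.

1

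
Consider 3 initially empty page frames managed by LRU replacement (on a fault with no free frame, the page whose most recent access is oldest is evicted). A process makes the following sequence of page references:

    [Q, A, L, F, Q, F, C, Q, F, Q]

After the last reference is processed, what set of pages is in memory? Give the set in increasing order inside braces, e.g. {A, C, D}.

Q -> fault, frames (Q)
A -> fault, frames (Q A)
L -> fault, frames (Q A L)
F -> fault, evict Q, frames (A L F)
Q -> fault, evict A, frames (L F Q)
F -> hit
C -> fault, evict L, frames (Q F C)
Q -> hit
F -> hit
Q -> hit

{C, F, Q}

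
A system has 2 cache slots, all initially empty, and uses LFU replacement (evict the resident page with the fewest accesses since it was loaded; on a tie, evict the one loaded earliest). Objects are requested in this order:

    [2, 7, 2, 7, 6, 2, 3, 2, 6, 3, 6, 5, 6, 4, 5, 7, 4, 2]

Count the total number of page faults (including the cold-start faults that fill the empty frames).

15

2: miss, frames [2]
7: miss, frames [2, 7]
2: hit
7: hit
6: miss, evict 2, frames [7, 6]
2: miss, evict 6, frames [7, 2]
3: miss, evict 2, frames [7, 3]
2: miss, evict 3, frames [7, 2]
6: miss, evict 2, frames [7, 6]
3: miss, evict 6, frames [7, 3]
6: miss, evict 3, frames [7, 6]
5: miss, evict 6, frames [7, 5]
6: miss, evict 5, frames [7, 6]
4: miss, evict 6, frames [7, 4]
5: miss, evict 4, frames [7, 5]
7: hit
4: miss, evict 5, frames [7, 4]
2: miss, evict 4, frames [7, 2]
Page faults: 15.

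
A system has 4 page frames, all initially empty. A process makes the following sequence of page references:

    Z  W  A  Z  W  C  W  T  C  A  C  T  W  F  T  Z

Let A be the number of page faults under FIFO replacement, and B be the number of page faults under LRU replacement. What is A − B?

Under FIFO: F F F . . F . F . . . . . F . F → 7 faults.
Under LRU: F F F . . F . F . F . . . F . F → 8 faults.
A − B = 7 − 8 = -1.

-1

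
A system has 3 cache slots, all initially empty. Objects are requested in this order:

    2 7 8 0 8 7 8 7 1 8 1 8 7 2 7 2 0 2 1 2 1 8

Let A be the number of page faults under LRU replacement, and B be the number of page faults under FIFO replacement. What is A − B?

-1

Under LRU: F F F F . . . . F . . . . F . . F . F . . F → 9 faults.
Under FIFO: F F F F . . . . F . . . F F . . F . F . . F → 10 faults.
A − B = 9 − 10 = -1.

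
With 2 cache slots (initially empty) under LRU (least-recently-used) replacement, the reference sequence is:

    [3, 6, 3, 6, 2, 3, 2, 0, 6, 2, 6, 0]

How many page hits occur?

4

3: miss, frames [3]
6: miss, frames [3, 6]
3: hit
6: hit
2: miss, evict 3, frames [6, 2]
3: miss, evict 6, frames [2, 3]
2: hit
0: miss, evict 3, frames [2, 0]
6: miss, evict 2, frames [0, 6]
2: miss, evict 0, frames [6, 2]
6: hit
0: miss, evict 2, frames [6, 0]
Hits: 4.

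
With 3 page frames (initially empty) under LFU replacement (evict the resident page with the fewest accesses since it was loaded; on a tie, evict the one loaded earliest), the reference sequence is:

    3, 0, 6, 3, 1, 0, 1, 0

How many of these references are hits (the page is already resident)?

3

3 -> fault, frames [3]
0 -> fault, frames [3, 0]
6 -> fault, frames [3, 0, 6]
3 -> hit
1 -> fault, evict 0, frames [3, 6, 1]
0 -> fault, evict 6, frames [3, 1, 0]
1 -> hit
0 -> hit
Hits: 3.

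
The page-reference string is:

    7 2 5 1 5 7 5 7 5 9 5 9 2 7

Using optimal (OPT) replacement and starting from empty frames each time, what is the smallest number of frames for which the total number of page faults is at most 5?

4

f=1: 14 faults
f=2: 8 faults
f=3: 6 faults
f=4: 5 faults
f=5: 5 faults
Smallest f with faults ≤ 5 is 4.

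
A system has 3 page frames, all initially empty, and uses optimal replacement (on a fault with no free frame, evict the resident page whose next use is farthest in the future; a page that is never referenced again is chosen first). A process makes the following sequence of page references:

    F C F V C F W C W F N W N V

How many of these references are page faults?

F → fault, frames (F)
C → fault, frames (F C)
F → hit
V → fault, frames (F C V)
C → hit
F → hit
W → fault, evict V, frames (F C W)
C → hit
W → hit
F → hit
N → fault, evict C, frames (F W N)
W → hit
N → hit
V → fault, evict N, frames (F W V)
Page faults: 6.

6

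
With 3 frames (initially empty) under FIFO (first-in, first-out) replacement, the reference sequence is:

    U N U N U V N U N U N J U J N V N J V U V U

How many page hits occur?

U -> miss, frames {U}
N -> miss, frames {U,N}
U -> hit
N -> hit
U -> hit
V -> miss, frames {U,N,V}
N -> hit
U -> hit
N -> hit
U -> hit
N -> hit
J -> miss, evict U, frames {N,V,J}
U -> miss, evict N, frames {V,J,U}
J -> hit
N -> miss, evict V, frames {J,U,N}
V -> miss, evict J, frames {U,N,V}
N -> hit
J -> miss, evict U, frames {N,V,J}
V -> hit
U -> miss, evict N, frames {V,J,U}
V -> hit
U -> hit
Hits: 13.

13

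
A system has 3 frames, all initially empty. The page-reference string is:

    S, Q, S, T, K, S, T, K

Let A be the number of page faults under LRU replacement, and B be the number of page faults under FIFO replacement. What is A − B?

Under LRU: F F . F F . . . → 4 faults.
Under FIFO: F F . F F F . . → 5 faults.
A − B = 4 − 5 = -1.

-1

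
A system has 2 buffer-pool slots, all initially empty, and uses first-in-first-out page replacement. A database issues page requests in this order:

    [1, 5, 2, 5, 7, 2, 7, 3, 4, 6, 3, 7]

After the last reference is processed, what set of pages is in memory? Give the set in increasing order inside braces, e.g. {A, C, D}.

{3, 7}

1 -> fault, frames (1)
5 -> fault, frames (1 5)
2 -> fault, evict 1, frames (5 2)
5 -> hit
7 -> fault, evict 5, frames (2 7)
2 -> hit
7 -> hit
3 -> fault, evict 2, frames (7 3)
4 -> fault, evict 7, frames (3 4)
6 -> fault, evict 3, frames (4 6)
3 -> fault, evict 4, frames (6 3)
7 -> fault, evict 6, frames (3 7)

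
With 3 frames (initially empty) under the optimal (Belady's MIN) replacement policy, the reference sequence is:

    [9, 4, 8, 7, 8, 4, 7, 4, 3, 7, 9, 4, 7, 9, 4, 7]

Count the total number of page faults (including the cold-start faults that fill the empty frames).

6

9 -> miss, frames {9}
4 -> miss, frames {9,4}
8 -> miss, frames {9,4,8}
7 -> miss, evict 9, frames {4,8,7}
8 -> hit
4 -> hit
7 -> hit
4 -> hit
3 -> miss, evict 8, frames {4,7,3}
7 -> hit
9 -> miss, evict 3, frames {4,7,9}
4 -> hit
7 -> hit
9 -> hit
4 -> hit
7 -> hit
Page faults: 6.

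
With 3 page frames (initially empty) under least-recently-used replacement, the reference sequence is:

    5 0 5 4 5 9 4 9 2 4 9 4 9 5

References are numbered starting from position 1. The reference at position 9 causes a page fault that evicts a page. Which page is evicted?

pos 1: 5 -> fault, frames {5}
pos 2: 0 -> fault, frames {5,0}
pos 3: 5 -> hit
pos 4: 4 -> fault, frames {0,5,4}
pos 5: 5 -> hit
pos 6: 9 -> fault, evict 0, frames {4,5,9}
pos 7: 4 -> hit
pos 8: 9 -> hit
pos 9: 2 -> fault, evict 5, frames {4,9,2}
At position 9, page 5 is evicted.

5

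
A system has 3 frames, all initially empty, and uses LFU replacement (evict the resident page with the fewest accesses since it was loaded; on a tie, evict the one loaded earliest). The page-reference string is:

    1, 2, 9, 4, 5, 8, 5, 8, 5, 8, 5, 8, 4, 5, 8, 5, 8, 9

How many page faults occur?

1 → fault, frames [1]
2 → fault, frames [1, 2]
9 → fault, frames [1, 2, 9]
4 → fault, evict 1, frames [2, 9, 4]
5 → fault, evict 2, frames [9, 4, 5]
8 → fault, evict 9, frames [4, 5, 8]
5 → hit
8 → hit
5 → hit
8 → hit
5 → hit
8 → hit
4 → hit
5 → hit
8 → hit
5 → hit
8 → hit
9 → fault, evict 4, frames [5, 8, 9]
Page faults: 7.

7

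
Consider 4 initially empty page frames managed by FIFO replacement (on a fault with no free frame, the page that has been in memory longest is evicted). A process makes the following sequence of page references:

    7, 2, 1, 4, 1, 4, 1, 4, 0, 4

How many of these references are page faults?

5

7: fault, frames {7}
2: fault, frames {7,2}
1: fault, frames {7,2,1}
4: fault, frames {7,2,1,4}
1: hit
4: hit
1: hit
4: hit
0: fault, evict 7, frames {2,1,4,0}
4: hit
Page faults: 5.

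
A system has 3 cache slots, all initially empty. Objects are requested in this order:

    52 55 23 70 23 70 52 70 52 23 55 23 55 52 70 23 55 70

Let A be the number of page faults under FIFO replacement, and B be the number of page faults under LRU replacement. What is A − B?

-1

Under FIFO: F F F F . . F . . . F F . . F . . . → 8 faults.
Under LRU: F F F F . . F . . . F . . . F F F . → 9 faults.
A − B = 8 − 9 = -1.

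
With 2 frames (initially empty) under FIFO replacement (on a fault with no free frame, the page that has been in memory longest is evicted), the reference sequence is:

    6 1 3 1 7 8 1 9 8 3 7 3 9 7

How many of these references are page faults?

6 → fault, frames [6]
1 → fault, frames [6, 1]
3 → fault, evict 6, frames [1, 3]
1 → hit
7 → fault, evict 1, frames [3, 7]
8 → fault, evict 3, frames [7, 8]
1 → fault, evict 7, frames [8, 1]
9 → fault, evict 8, frames [1, 9]
8 → fault, evict 1, frames [9, 8]
3 → fault, evict 9, frames [8, 3]
7 → fault, evict 8, frames [3, 7]
3 → hit
9 → fault, evict 3, frames [7, 9]
7 → hit
Page faults: 11.

11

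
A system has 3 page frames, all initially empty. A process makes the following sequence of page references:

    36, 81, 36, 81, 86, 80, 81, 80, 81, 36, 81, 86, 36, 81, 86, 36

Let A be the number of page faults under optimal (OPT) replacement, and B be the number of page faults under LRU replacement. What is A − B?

Under OPT: F F . . F F . . . . . F . . . . → 5 faults.
Under LRU: F F . . F F . . . F . F . . . . → 6 faults.
A − B = 5 − 6 = -1.

-1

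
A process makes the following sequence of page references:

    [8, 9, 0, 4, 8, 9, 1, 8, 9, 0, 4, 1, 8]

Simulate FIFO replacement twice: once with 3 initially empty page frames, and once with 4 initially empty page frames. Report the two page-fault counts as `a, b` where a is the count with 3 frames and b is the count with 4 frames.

10, 11

3 frames: F F F F F F F . . F F . F → 10 faults.
4 frames: F F F F . . F F F F F F F → 11 faults.
11 > 10: adding a frame increased faults — Belady's anomaly.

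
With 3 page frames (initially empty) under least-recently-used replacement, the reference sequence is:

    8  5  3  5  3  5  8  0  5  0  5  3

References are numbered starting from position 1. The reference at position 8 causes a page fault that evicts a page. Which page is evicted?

pos 1: 8 -> fault, frames (8)
pos 2: 5 -> fault, frames (8 5)
pos 3: 3 -> fault, frames (8 5 3)
pos 4: 5 -> hit
pos 5: 3 -> hit
pos 6: 5 -> hit
pos 7: 8 -> hit
pos 8: 0 -> fault, evict 3, frames (5 8 0)
At position 8, page 3 is evicted.

3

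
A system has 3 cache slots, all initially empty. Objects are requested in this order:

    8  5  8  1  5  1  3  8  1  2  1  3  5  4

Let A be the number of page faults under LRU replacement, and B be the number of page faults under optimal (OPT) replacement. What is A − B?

2

Under LRU: F F . F . . F F . F . F F F → 9 faults.
Under OPT: F F . F . . F . . F . . F F → 7 faults.
A − B = 9 − 7 = 2.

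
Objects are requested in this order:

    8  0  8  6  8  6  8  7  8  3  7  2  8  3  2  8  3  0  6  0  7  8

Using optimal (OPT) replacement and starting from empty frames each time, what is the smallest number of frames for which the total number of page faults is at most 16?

f=1: 22 faults
f=2: 13 faults
f=3: 9 faults
f=4: 8 faults
f=5: 7 faults
f=6: 6 faults
Smallest f with faults ≤ 16 is 2.

2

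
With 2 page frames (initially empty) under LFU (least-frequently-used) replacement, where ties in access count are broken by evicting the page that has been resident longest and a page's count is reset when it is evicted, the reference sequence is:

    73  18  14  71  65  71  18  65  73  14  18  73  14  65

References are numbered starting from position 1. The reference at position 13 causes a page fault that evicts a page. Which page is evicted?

pos 1: 73 → miss, frames (73)
pos 2: 18 → miss, frames (73 18)
pos 3: 14 → miss, evict 73, frames (18 14)
pos 4: 71 → miss, evict 18, frames (14 71)
pos 5: 65 → miss, evict 14, frames (71 65)
pos 6: 71 → hit
pos 7: 18 → miss, evict 65, frames (71 18)
pos 8: 65 → miss, evict 18, frames (71 65)
pos 9: 73 → miss, evict 65, frames (71 73)
pos 10: 14 → miss, evict 73, frames (71 14)
pos 11: 18 → miss, evict 14, frames (71 18)
pos 12: 73 → miss, evict 18, frames (71 73)
pos 13: 14 → miss, evict 73, frames (71 14)
At position 13, page 73 is evicted.

73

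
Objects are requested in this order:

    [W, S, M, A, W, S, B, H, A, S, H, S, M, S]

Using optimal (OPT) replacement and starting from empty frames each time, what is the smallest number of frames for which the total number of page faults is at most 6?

f=1: 14 faults
f=2: 9 faults
f=3: 7 faults
f=4: 6 faults
f=5: 6 faults
f=6: 6 faults
Smallest f with faults ≤ 6 is 4.

4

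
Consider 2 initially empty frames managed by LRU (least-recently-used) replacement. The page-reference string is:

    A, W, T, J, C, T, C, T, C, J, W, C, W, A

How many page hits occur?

A -> fault, frames [A]
W -> fault, frames [A, W]
T -> fault, evict A, frames [W, T]
J -> fault, evict W, frames [T, J]
C -> fault, evict T, frames [J, C]
T -> fault, evict J, frames [C, T]
C -> hit
T -> hit
C -> hit
J -> fault, evict T, frames [C, J]
W -> fault, evict C, frames [J, W]
C -> fault, evict J, frames [W, C]
W -> hit
A -> fault, evict C, frames [W, A]
Hits: 4.

4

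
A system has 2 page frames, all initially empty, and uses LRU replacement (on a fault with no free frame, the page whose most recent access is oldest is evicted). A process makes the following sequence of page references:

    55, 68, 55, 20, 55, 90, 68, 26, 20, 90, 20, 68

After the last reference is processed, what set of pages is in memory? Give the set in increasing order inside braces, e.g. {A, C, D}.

{20, 68}

55 → fault, frames {55}
68 → fault, frames {55,68}
55 → hit
20 → fault, evict 68, frames {55,20}
55 → hit
90 → fault, evict 20, frames {55,90}
68 → fault, evict 55, frames {90,68}
26 → fault, evict 90, frames {68,26}
20 → fault, evict 68, frames {26,20}
90 → fault, evict 26, frames {20,90}
20 → hit
68 → fault, evict 90, frames {20,68}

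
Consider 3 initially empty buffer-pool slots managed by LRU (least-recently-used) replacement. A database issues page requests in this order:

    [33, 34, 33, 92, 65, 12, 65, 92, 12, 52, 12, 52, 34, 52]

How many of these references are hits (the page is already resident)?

33 → fault, frames [33]
34 → fault, frames [33, 34]
33 → hit
92 → fault, frames [34, 33, 92]
65 → fault, evict 34, frames [33, 92, 65]
12 → fault, evict 33, frames [92, 65, 12]
65 → hit
92 → hit
12 → hit
52 → fault, evict 65, frames [92, 12, 52]
12 → hit
52 → hit
34 → fault, evict 92, frames [12, 52, 34]
52 → hit
Hits: 7.

7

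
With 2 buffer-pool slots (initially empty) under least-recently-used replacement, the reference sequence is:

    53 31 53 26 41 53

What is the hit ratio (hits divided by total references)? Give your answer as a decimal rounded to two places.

53: fault, frames [53]
31: fault, frames [53, 31]
53: hit
26: fault, evict 31, frames [53, 26]
41: fault, evict 53, frames [26, 41]
53: fault, evict 26, frames [41, 53]
Hits: 1 of 6 references → 1/6 = 0.1667.

0.17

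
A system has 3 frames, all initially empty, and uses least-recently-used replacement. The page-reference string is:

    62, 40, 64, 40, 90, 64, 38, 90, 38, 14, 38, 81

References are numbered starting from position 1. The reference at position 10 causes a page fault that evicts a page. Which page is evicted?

pos 1: 62: fault, frames [62]
pos 2: 40: fault, frames [62, 40]
pos 3: 64: fault, frames [62, 40, 64]
pos 4: 40: hit
pos 5: 90: fault, evict 62, frames [64, 40, 90]
pos 6: 64: hit
pos 7: 38: fault, evict 40, frames [90, 64, 38]
pos 8: 90: hit
pos 9: 38: hit
pos 10: 14: fault, evict 64, frames [90, 38, 14]
At position 10, page 64 is evicted.

64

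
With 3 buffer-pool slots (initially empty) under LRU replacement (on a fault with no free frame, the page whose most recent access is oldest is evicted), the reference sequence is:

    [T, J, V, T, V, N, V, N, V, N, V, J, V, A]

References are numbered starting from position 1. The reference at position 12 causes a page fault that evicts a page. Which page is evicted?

T

pos 1: T: miss, frames [T]
pos 2: J: miss, frames [T, J]
pos 3: V: miss, frames [T, J, V]
pos 4: T: hit
pos 5: V: hit
pos 6: N: miss, evict J, frames [T, V, N]
pos 7: V: hit
pos 8: N: hit
pos 9: V: hit
pos 10: N: hit
pos 11: V: hit
pos 12: J: miss, evict T, frames [N, V, J]
At position 12, page T is evicted.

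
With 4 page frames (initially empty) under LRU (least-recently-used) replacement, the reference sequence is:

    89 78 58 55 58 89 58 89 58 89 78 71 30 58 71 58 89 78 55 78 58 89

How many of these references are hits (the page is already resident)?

12

89 -> miss, frames (89)
78 -> miss, frames (89 78)
58 -> miss, frames (89 78 58)
55 -> miss, frames (89 78 58 55)
58 -> hit
89 -> hit
58 -> hit
89 -> hit
58 -> hit
89 -> hit
78 -> hit
71 -> miss, evict 55, frames (58 89 78 71)
30 -> miss, evict 58, frames (89 78 71 30)
58 -> miss, evict 89, frames (78 71 30 58)
71 -> hit
58 -> hit
89 -> miss, evict 78, frames (30 71 58 89)
78 -> miss, evict 30, frames (71 58 89 78)
55 -> miss, evict 71, frames (58 89 78 55)
78 -> hit
58 -> hit
89 -> hit
Hits: 12.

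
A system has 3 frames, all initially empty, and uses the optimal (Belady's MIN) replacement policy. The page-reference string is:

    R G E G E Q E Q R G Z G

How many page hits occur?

6

R -> miss, frames (R)
G -> miss, frames (R G)
E -> miss, frames (R G E)
G -> hit
E -> hit
Q -> miss, evict G, frames (R E Q)
E -> hit
Q -> hit
R -> hit
G -> miss, evict Q, frames (R E G)
Z -> miss, evict E, frames (R G Z)
G -> hit
Hits: 6.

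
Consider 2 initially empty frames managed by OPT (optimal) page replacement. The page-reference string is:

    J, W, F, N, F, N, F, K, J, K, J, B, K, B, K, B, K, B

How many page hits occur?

11

J -> miss, frames (J)
W -> miss, frames (J W)
F -> miss, evict W, frames (J F)
N -> miss, evict J, frames (F N)
F -> hit
N -> hit
F -> hit
K -> miss, evict N, frames (F K)
J -> miss, evict F, frames (K J)
K -> hit
J -> hit
B -> miss, evict J, frames (K B)
K -> hit
B -> hit
K -> hit
B -> hit
K -> hit
B -> hit
Hits: 11.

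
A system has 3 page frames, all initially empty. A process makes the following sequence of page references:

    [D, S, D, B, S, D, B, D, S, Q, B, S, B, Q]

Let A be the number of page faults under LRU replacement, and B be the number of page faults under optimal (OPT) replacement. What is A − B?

1

Under LRU: F F . F . . . . . F F . . . → 5 faults.
Under OPT: F F . F . . . . . F . . . . → 4 faults.
A − B = 5 − 4 = 1.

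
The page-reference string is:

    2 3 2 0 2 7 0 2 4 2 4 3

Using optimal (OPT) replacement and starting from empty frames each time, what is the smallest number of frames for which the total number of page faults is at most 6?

3

f=1: 12 faults
f=2: 7 faults
f=3: 6 faults
f=4: 5 faults
f=5: 5 faults
Smallest f with faults ≤ 6 is 3.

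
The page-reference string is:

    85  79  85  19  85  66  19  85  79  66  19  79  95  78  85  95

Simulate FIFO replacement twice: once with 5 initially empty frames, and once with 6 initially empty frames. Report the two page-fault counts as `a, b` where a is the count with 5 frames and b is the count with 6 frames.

7, 6

5 frames: F F . F . F . . . . . . F F F . → 7 faults.
6 frames: F F . F . F . . . . . . F F . . → 6 faults.
6 < 7: adding a frame reduced faults, as is typical.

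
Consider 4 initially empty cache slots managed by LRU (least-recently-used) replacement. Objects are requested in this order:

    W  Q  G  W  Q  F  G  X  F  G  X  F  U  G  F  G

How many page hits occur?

W → fault, frames (W)
Q → fault, frames (W Q)
G → fault, frames (W Q G)
W → hit
Q → hit
F → fault, frames (G W Q F)
G → hit
X → fault, evict W, frames (Q F G X)
F → hit
G → hit
X → hit
F → hit
U → fault, evict Q, frames (G X F U)
G → hit
F → hit
G → hit
Hits: 10.

10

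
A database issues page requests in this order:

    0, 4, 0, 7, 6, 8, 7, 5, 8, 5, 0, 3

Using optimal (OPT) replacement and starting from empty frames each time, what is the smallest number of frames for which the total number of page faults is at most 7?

f=1: 12 faults
f=2: 8 faults
f=3: 7 faults
f=4: 7 faults
f=5: 7 faults
f=6: 7 faults
f=7: 7 faults
Smallest f with faults ≤ 7 is 3.

3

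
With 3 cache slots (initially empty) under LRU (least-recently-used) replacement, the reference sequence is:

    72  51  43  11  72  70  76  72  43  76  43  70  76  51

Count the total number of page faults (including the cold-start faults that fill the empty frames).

72: fault, frames (72)
51: fault, frames (72 51)
43: fault, frames (72 51 43)
11: fault, evict 72, frames (51 43 11)
72: fault, evict 51, frames (43 11 72)
70: fault, evict 43, frames (11 72 70)
76: fault, evict 11, frames (72 70 76)
72: hit
43: fault, evict 70, frames (76 72 43)
76: hit
43: hit
70: fault, evict 72, frames (76 43 70)
76: hit
51: fault, evict 43, frames (70 76 51)
Page faults: 10.

10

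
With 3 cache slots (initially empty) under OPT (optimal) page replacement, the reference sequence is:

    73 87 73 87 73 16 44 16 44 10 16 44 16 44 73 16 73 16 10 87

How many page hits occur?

13

73 → fault, frames {73}
87 → fault, frames {73,87}
73 → hit
87 → hit
73 → hit
16 → fault, frames {73,87,16}
44 → fault, evict 87, frames {73,16,44}
16 → hit
44 → hit
10 → fault, evict 73, frames {16,44,10}
16 → hit
44 → hit
16 → hit
44 → hit
73 → fault, evict 44, frames {16,10,73}
16 → hit
73 → hit
16 → hit
10 → hit
87 → fault, evict 73, frames {16,10,87}
Hits: 13.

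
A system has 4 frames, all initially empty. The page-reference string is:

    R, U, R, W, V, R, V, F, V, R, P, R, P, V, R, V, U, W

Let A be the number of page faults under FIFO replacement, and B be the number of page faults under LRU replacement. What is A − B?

Under FIFO: F F . F F . . F . F F . . . . . F F → 9 faults.
Under LRU: F F . F F . . F . . F . . . . . F F → 8 faults.
A − B = 9 − 8 = 1.

1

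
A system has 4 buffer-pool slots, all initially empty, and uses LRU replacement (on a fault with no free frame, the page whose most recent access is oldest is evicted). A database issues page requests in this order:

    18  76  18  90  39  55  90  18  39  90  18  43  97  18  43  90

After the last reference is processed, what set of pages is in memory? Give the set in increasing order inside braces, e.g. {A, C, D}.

{18, 43, 90, 97}

18 → miss, frames {18}
76 → miss, frames {18,76}
18 → hit
90 → miss, frames {76,18,90}
39 → miss, frames {76,18,90,39}
55 → miss, evict 76, frames {18,90,39,55}
90 → hit
18 → hit
39 → hit
90 → hit
18 → hit
43 → miss, evict 55, frames {39,90,18,43}
97 → miss, evict 39, frames {90,18,43,97}
18 → hit
43 → hit
90 → hit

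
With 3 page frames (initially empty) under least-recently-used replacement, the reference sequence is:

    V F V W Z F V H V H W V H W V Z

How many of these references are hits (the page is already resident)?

V -> fault, frames (V)
F -> fault, frames (V F)
V -> hit
W -> fault, frames (F V W)
Z -> fault, evict F, frames (V W Z)
F -> fault, evict V, frames (W Z F)
V -> fault, evict W, frames (Z F V)
H -> fault, evict Z, frames (F V H)
V -> hit
H -> hit
W -> fault, evict F, frames (V H W)
V -> hit
H -> hit
W -> hit
V -> hit
Z -> fault, evict H, frames (W V Z)
Hits: 7.

7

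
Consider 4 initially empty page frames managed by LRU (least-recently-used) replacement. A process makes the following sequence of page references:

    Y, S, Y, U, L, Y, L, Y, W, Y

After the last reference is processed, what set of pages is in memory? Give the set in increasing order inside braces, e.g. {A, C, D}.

{L, U, W, Y}

Y → fault, frames [Y]
S → fault, frames [Y, S]
Y → hit
U → fault, frames [S, Y, U]
L → fault, frames [S, Y, U, L]
Y → hit
L → hit
Y → hit
W → fault, evict S, frames [U, L, Y, W]
Y → hit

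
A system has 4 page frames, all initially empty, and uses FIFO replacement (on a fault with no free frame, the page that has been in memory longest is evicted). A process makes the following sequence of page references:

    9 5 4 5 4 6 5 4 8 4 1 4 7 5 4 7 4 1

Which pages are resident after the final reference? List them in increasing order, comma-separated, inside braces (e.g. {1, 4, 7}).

9 → fault, frames {9}
5 → fault, frames {9,5}
4 → fault, frames {9,5,4}
5 → hit
4 → hit
6 → fault, frames {9,5,4,6}
5 → hit
4 → hit
8 → fault, evict 9, frames {5,4,6,8}
4 → hit
1 → fault, evict 5, frames {4,6,8,1}
4 → hit
7 → fault, evict 4, frames {6,8,1,7}
5 → fault, evict 6, frames {8,1,7,5}
4 → fault, evict 8, frames {1,7,5,4}
7 → hit
4 → hit
1 → hit

{1, 4, 5, 7}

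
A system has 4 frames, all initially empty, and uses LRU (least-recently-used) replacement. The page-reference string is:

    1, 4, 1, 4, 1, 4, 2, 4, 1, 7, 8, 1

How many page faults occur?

1 → fault, frames [1]
4 → fault, frames [1, 4]
1 → hit
4 → hit
1 → hit
4 → hit
2 → fault, frames [1, 4, 2]
4 → hit
1 → hit
7 → fault, frames [2, 4, 1, 7]
8 → fault, evict 2, frames [4, 1, 7, 8]
1 → hit
Page faults: 5.

5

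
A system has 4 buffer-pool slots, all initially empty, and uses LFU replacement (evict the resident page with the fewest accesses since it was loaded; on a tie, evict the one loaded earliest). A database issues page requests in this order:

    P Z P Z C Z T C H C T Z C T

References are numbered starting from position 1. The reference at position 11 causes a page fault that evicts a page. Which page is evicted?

H

pos 1: P → miss, frames [P]
pos 2: Z → miss, frames [P, Z]
pos 3: P → hit
pos 4: Z → hit
pos 5: C → miss, frames [P, Z, C]
pos 6: Z → hit
pos 7: T → miss, frames [P, Z, C, T]
pos 8: C → hit
pos 9: H → miss, evict T, frames [P, Z, C, H]
pos 10: C → hit
pos 11: T → miss, evict H, frames [P, Z, C, T]
At position 11, page H is evicted.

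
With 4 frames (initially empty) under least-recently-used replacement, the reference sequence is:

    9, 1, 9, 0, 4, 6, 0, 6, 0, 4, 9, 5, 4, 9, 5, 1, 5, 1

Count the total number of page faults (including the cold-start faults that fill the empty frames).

9 → miss, frames [9]
1 → miss, frames [9, 1]
9 → hit
0 → miss, frames [1, 9, 0]
4 → miss, frames [1, 9, 0, 4]
6 → miss, evict 1, frames [9, 0, 4, 6]
0 → hit
6 → hit
0 → hit
4 → hit
9 → hit
5 → miss, evict 6, frames [0, 4, 9, 5]
4 → hit
9 → hit
5 → hit
1 → miss, evict 0, frames [4, 9, 5, 1]
5 → hit
1 → hit
Page faults: 7.

7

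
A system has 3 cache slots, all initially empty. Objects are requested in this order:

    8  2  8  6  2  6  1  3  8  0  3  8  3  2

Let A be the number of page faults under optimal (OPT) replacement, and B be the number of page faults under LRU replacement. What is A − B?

-1

Under OPT: F F . F . . F F . F . . . F → 7 faults.
Under LRU: F F . F . . F F F F . . . F → 8 faults.
A − B = 7 − 8 = -1.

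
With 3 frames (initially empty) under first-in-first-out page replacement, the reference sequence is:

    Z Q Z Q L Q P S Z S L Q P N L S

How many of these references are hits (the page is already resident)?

4

Z -> miss, frames [Z]
Q -> miss, frames [Z, Q]
Z -> hit
Q -> hit
L -> miss, frames [Z, Q, L]
Q -> hit
P -> miss, evict Z, frames [Q, L, P]
S -> miss, evict Q, frames [L, P, S]
Z -> miss, evict L, frames [P, S, Z]
S -> hit
L -> miss, evict P, frames [S, Z, L]
Q -> miss, evict S, frames [Z, L, Q]
P -> miss, evict Z, frames [L, Q, P]
N -> miss, evict L, frames [Q, P, N]
L -> miss, evict Q, frames [P, N, L]
S -> miss, evict P, frames [N, L, S]
Hits: 4.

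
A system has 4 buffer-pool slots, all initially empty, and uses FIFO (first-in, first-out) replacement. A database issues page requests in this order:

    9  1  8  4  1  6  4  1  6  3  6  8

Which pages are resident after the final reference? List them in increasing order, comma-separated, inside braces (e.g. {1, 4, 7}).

9 → fault, frames (9)
1 → fault, frames (9 1)
8 → fault, frames (9 1 8)
4 → fault, frames (9 1 8 4)
1 → hit
6 → fault, evict 9, frames (1 8 4 6)
4 → hit
1 → hit
6 → hit
3 → fault, evict 1, frames (8 4 6 3)
6 → hit
8 → hit

{3, 4, 6, 8}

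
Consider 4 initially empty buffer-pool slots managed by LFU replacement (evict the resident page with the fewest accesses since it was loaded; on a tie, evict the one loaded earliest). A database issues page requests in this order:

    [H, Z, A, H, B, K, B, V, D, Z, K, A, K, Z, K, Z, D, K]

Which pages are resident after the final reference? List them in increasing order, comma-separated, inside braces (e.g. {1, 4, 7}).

H -> miss, frames {H}
Z -> miss, frames {H,Z}
A -> miss, frames {H,Z,A}
H -> hit
B -> miss, frames {H,Z,A,B}
K -> miss, evict Z, frames {H,A,B,K}
B -> hit
V -> miss, evict A, frames {H,B,K,V}
D -> miss, evict K, frames {H,B,V,D}
Z -> miss, evict V, frames {H,B,D,Z}
K -> miss, evict D, frames {H,B,Z,K}
A -> miss, evict Z, frames {H,B,K,A}
K -> hit
Z -> miss, evict A, frames {H,B,K,Z}
K -> hit
Z -> hit
D -> miss, evict H, frames {B,K,Z,D}
K -> hit

{B, D, K, Z}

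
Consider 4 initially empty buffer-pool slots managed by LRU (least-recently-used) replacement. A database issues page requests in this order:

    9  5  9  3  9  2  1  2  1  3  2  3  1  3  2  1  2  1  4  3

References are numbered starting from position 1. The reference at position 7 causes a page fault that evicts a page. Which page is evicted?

5

pos 1: 9: fault, frames {9}
pos 2: 5: fault, frames {9,5}
pos 3: 9: hit
pos 4: 3: fault, frames {5,9,3}
pos 5: 9: hit
pos 6: 2: fault, frames {5,3,9,2}
pos 7: 1: fault, evict 5, frames {3,9,2,1}
At position 7, page 5 is evicted.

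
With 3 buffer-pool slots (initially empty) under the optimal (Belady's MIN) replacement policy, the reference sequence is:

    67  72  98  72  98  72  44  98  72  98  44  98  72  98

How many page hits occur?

10

67 -> miss, frames (67)
72 -> miss, frames (67 72)
98 -> miss, frames (67 72 98)
72 -> hit
98 -> hit
72 -> hit
44 -> miss, evict 67, frames (72 98 44)
98 -> hit
72 -> hit
98 -> hit
44 -> hit
98 -> hit
72 -> hit
98 -> hit
Hits: 10.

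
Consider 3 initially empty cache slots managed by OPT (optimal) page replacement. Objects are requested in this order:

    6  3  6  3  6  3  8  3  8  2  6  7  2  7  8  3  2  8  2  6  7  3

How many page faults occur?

8

6 → fault, frames {6}
3 → fault, frames {6,3}
6 → hit
3 → hit
6 → hit
3 → hit
8 → fault, frames {6,3,8}
3 → hit
8 → hit
2 → fault, evict 3, frames {6,8,2}
6 → hit
7 → fault, evict 6, frames {8,2,7}
2 → hit
7 → hit
8 → hit
3 → fault, evict 7, frames {8,2,3}
2 → hit
8 → hit
2 → hit
6 → fault, evict 2, frames {8,3,6}
7 → fault, evict 6, frames {8,3,7}
3 → hit
Page faults: 8.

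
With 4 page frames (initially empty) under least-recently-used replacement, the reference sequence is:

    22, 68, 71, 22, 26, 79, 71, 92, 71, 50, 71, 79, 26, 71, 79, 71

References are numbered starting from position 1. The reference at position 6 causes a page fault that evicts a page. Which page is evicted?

pos 1: 22: miss, frames (22)
pos 2: 68: miss, frames (22 68)
pos 3: 71: miss, frames (22 68 71)
pos 4: 22: hit
pos 5: 26: miss, frames (68 71 22 26)
pos 6: 79: miss, evict 68, frames (71 22 26 79)
At position 6, page 68 is evicted.

68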